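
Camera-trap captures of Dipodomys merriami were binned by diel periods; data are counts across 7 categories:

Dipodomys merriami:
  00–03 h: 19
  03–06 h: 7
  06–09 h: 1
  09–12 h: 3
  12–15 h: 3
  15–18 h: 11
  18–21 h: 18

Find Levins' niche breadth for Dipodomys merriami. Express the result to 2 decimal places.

Proportions for Dipodomys merriami (n=62): 19/62=0.3065, 7/62=0.1129, 1/62=0.0161, 3/62=0.0484, 3/62=0.0484, 11/62=0.1774, 18/62=0.2903
Σpᵢ² = 0.3065² + 0.1129² + 0.0161² + 0.0484² + 0.0484² + 0.1774² + 0.2903² = 0.093942 + 0.012746 + 0.000259 + 0.002343 + 0.002343 + 0.031471 + 0.084274 = 0.227378
B = 1 / 0.227378 = 4.3980

4.40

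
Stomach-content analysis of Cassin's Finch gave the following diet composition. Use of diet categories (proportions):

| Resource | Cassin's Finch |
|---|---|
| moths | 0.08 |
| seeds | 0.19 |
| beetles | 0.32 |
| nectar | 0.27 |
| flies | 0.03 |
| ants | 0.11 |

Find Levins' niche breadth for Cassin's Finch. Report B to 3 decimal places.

Σpᵢ² = 0.08² + 0.19² + 0.32² + 0.27² + 0.03² + 0.11² = 0.0064 + 0.0361 + 0.1024 + 0.0729 + 0.0009 + 0.0121 = 0.2308
B = 1 / 0.2308 = 4.33276

4.333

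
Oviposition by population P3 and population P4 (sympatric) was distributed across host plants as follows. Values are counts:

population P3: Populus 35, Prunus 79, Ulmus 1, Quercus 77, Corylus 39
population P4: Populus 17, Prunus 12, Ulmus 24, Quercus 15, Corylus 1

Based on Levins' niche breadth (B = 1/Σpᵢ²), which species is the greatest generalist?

population P4

Proportions for population P3 (n=231): 35/231=0.1515, 79/231=0.3420, 1/231=0.0043, 77/231=0.3333, 39/231=0.1688
Proportions for population P4 (n=69): 17/69=0.2464, 12/69=0.1739, 24/69=0.3478, 15/69=0.2174, 1/69=0.0145
Σp_P3ᵢ² = 0.1515² + 0.3420² + 0.0043² + 0.3333² + 0.1688² = 0.022952 + 0.116964 + 0.000018 + 0.111089 + 0.028493 = 0.279516
B_P3 = 1 / 0.279516 = 3.5776
Σp_P4ᵢ² = 0.2464² + 0.1739² + 0.3478² + 0.2174² + 0.0145² = 0.060713 + 0.030241 + 0.120965 + 0.047263 + 0.000210 = 0.259392
B_P4 = 1 / 0.259392 = 3.8552
Highest B → broadest niche (most generalist): population P4 (B = 3.86).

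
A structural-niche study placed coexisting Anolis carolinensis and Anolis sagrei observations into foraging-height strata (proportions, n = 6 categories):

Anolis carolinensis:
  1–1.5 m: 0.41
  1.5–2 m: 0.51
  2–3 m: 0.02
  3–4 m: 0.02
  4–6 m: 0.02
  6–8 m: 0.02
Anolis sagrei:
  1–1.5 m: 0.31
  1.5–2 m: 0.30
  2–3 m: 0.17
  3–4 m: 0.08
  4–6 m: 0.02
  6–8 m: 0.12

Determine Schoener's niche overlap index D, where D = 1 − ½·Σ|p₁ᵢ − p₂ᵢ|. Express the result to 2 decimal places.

0.69

Σ|p₁ᵢ − p₂ᵢ| = 0.10 + 0.21 + 0.15 + 0.06 + 0.00 + 0.10 = 0.62
D = 1 − ½ × 0.62 = 1 − 0.310 = 0.6900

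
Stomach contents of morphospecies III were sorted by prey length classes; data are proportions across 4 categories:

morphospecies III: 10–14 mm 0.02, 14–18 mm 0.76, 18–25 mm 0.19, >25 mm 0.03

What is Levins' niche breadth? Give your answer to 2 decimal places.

Σpᵢ² = 0.02² + 0.76² + 0.19² + 0.03² = 0.0004 + 0.5776 + 0.0361 + 0.0009 = 0.6150
B = 1 / 0.6150 = 1.6260

1.63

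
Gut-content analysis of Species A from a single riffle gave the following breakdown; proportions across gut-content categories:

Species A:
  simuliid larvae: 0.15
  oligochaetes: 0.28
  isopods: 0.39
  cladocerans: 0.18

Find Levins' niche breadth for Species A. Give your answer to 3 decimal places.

Σpᵢ² = 0.15² + 0.28² + 0.39² + 0.18² = 0.0225 + 0.0784 + 0.1521 + 0.0324 = 0.2854
B = 1 / 0.2854 = 3.50385

3.504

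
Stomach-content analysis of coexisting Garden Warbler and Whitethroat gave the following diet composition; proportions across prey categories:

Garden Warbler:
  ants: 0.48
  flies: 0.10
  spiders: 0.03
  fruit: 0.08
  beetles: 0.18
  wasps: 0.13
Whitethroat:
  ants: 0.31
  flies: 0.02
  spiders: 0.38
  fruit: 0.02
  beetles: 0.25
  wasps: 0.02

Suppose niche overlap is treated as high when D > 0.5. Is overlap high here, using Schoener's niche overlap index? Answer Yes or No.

Yes

Σ|p₁ᵢ − p₂ᵢ| = 0.17 + 0.08 + 0.35 + 0.06 + 0.07 + 0.11 = 0.84
D = 1 − ½ × 0.84 = 1 − 0.420 = 0.5800
D = 0.5800 > 0.5 → Yes.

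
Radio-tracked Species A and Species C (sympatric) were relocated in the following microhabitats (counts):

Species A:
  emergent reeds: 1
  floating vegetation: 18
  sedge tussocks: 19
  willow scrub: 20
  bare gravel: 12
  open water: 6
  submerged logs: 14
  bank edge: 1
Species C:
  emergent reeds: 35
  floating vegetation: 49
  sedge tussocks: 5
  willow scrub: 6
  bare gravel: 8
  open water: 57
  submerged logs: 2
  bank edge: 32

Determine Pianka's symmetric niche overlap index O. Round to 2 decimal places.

0.48

Proportions for Species A (n=91): 1/91=0.0110, 18/91=0.1978, 19/91=0.2088, 20/91=0.2198, 12/91=0.1319, 6/91=0.0659, 14/91=0.1538, 1/91=0.0110
Proportions for Species C (n=194): 35/194=0.1804, 49/194=0.2526, 5/194=0.0258, 6/194=0.0309, 8/194=0.0412, 57/194=0.2938, 2/194=0.0103, 32/194=0.1649
Σ p₁ᵢp₂ᵢ = 0.001984 + 0.049964 + 0.005387 + 0.006792 + 0.005434 + 0.019361 + 0.001584 + 0.001814 = 0.092320
Σp_1ᵢ² = 0.0110² + 0.1978² + 0.2088² + 0.2198² + 0.1319² + 0.0659² + 0.1538² + 0.0110² = 0.000121 + 0.039125 + 0.043597 + 0.048312 + 0.017398 + 0.004343 + 0.023654 + 0.000121 = 0.176671
Σp_2ᵢ² = 0.1804² + 0.2526² + 0.0258² + 0.0309² + 0.0412² + 0.2938² + 0.0103² + 0.1649² = 0.032544 + 0.063807 + 0.000666 + 0.000955 + 0.001697 + 0.086318 + 0.000106 + 0.027192 = 0.213285
O = 0.092320 / √(0.176671 × 0.213285) = 0.092320 / 0.1941167 = 0.4756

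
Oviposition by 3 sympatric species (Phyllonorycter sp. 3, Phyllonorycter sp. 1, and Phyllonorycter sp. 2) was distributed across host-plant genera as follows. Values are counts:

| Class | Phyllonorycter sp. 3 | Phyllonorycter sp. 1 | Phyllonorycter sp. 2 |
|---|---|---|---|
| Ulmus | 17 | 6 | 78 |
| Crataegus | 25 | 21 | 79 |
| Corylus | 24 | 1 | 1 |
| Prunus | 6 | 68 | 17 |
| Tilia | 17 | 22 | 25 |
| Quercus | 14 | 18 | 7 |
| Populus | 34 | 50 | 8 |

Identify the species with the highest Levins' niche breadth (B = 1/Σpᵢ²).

Phyllonorycter sp. 3

Proportions for Phyllonorycter sp. 3 (n=137): 17/137=0.1241, 25/137=0.1825, 24/137=0.1752, 6/137=0.0438, 17/137=0.1241, 14/137=0.1022, 34/137=0.2482
Proportions for Phyllonorycter sp. 1 (n=186): 6/186=0.0323, 21/186=0.1129, 1/186=0.0054, 68/186=0.3656, 22/186=0.1183, 18/186=0.0968, 50/186=0.2688
Proportions for Phyllonorycter sp. 2 (n=215): 78/215=0.3628, 79/215=0.3674, 1/215=0.0047, 17/215=0.0791, 25/215=0.1163, 7/215=0.0326, 8/215=0.0372
Σp_3ᵢ² = 0.1241² + 0.1825² + 0.1752² + 0.0438² + 0.1241² + 0.1022² + 0.2482² = 0.015401 + 0.033306 + 0.030695 + 0.001918 + 0.015401 + 0.010445 + 0.061603 = 0.168769
B_3 = 1 / 0.168769 = 5.9253
Σp_1ᵢ² = 0.0323² + 0.1129² + 0.0054² + 0.3656² + 0.1183² + 0.0968² + 0.2688² = 0.001043 + 0.012746 + 0.000029 + 0.133663 + 0.013995 + 0.009370 + 0.072253 = 0.243099
B_1 = 1 / 0.243099 = 4.1136
Σp_2ᵢ² = 0.3628² + 0.3674² + 0.0047² + 0.0791² + 0.1163² + 0.0326² + 0.0372² = 0.131624 + 0.134983 + 0.000022 + 0.006257 + 0.013526 + 0.001063 + 0.001384 = 0.288859
B_2 = 1 / 0.288859 = 3.4619
Highest B → broadest niche (most generalist): Phyllonorycter sp. 3 (B = 5.93).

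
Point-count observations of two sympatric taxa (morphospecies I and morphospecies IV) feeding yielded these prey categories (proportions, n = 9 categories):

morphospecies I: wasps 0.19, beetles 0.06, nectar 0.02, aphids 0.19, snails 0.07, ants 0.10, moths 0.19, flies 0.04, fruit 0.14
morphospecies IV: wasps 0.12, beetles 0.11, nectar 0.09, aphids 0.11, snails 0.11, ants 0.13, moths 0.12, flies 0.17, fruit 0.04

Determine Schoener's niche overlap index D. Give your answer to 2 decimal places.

Σ|p₁ᵢ − p₂ᵢ| = 0.07 + 0.05 + 0.07 + 0.08 + 0.04 + 0.03 + 0.07 + 0.13 + 0.10 = 0.64
D = 1 − ½ × 0.64 = 1 − 0.320 = 0.6800

0.68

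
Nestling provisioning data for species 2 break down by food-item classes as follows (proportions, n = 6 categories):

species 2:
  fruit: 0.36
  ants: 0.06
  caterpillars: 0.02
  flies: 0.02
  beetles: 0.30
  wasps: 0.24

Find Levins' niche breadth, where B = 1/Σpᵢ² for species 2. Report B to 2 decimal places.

3.55

Σpᵢ² = 0.36² + 0.06² + 0.02² + 0.02² + 0.30² + 0.24² = 0.1296 + 0.0036 + 0.0004 + 0.0004 + 0.0900 + 0.0576 = 0.2816
B = 1 / 0.2816 = 3.5511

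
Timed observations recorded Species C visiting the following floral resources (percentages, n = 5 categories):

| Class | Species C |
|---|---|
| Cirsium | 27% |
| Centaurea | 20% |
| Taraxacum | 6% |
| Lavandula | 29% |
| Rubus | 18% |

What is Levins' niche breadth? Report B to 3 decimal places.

4.292

Convert percentages to proportions (divide by 100).
Σpᵢ² = 0.27² + 0.20² + 0.06² + 0.29² + 0.18² = 0.0729 + 0.0400 + 0.0036 + 0.0841 + 0.0324 = 0.2330
B = 1 / 0.2330 = 4.29185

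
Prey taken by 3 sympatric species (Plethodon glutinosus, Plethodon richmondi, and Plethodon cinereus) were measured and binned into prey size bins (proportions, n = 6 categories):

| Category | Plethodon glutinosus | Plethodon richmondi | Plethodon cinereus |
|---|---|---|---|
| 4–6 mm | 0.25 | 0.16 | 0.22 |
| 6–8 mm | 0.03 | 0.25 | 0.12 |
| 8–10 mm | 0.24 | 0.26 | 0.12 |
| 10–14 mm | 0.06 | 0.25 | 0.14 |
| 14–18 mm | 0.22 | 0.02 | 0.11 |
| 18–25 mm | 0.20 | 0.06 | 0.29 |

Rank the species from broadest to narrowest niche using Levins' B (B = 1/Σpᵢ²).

Plethodon cinereus > Plethodon glutinosus > Plethodon richmondi

Σp_glutᵢ² = 0.25² + 0.03² + 0.24² + 0.06² + 0.22² + 0.20² = 0.0625 + 0.0009 + 0.0576 + 0.0036 + 0.0484 + 0.0400 = 0.2130
B_glut = 1 / 0.2130 = 4.6948
Σp_richᵢ² = 0.16² + 0.25² + 0.26² + 0.25² + 0.02² + 0.06² = 0.0256 + 0.0625 + 0.0676 + 0.0625 + 0.0004 + 0.0036 = 0.2222
B_rich = 1 / 0.2222 = 4.5005
Σp_cineᵢ² = 0.22² + 0.12² + 0.12² + 0.14² + 0.11² + 0.29² = 0.0484 + 0.0144 + 0.0144 + 0.0196 + 0.0121 + 0.0841 = 0.1930
B_cine = 1 / 0.1930 = 5.1813
Ranking by B (broadest → narrowest): Plethodon cinereus (5.18) > Plethodon glutinosus (4.69) > Plethodon richmondi (4.50)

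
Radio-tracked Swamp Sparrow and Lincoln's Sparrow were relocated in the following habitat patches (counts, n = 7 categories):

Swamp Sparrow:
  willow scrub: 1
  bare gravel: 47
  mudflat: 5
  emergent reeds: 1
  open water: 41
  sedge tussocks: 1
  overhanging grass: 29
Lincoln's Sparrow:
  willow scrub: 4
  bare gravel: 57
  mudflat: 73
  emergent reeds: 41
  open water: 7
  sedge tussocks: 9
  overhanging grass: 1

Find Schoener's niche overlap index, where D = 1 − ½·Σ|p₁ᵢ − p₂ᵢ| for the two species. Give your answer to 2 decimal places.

0.40

Proportions for Swamp Sparrow (n=125): 1/125=0.0080, 47/125=0.3760, 5/125=0.0400, 1/125=0.0080, 41/125=0.3280, 1/125=0.0080, 29/125=0.2320
Proportions for Lincoln's Sparrow (n=192): 4/192=0.0208, 57/192=0.2969, 73/192=0.3802, 41/192=0.2135, 7/192=0.0365, 9/192=0.0469, 1/192=0.0052
Σ|p₁ᵢ − p₂ᵢ| = 0.0128 + 0.0791 + 0.3402 + 0.2055 + 0.2915 + 0.0389 + 0.2268 = 1.1948
D = 1 − ½ × 1.1948 = 1 − 0.59740 = 0.40260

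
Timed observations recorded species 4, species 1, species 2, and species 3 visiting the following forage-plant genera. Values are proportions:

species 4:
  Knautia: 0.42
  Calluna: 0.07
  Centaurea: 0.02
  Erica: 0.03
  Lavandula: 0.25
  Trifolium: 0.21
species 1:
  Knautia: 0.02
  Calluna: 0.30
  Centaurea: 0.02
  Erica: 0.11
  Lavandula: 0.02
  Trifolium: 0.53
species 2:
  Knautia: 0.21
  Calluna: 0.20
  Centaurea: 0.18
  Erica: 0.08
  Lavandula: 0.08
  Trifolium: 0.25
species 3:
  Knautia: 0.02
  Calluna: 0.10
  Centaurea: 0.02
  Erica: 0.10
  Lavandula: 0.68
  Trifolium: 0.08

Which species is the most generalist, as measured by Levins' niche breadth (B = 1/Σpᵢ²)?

species 2

Σp_4ᵢ² = 0.42² + 0.07² + 0.02² + 0.03² + 0.25² + 0.21² = 0.1764 + 0.0049 + 0.0004 + 0.0009 + 0.0625 + 0.0441 = 0.2892
B_4 = 1 / 0.2892 = 3.4578
Σp_1ᵢ² = 0.02² + 0.30² + 0.02² + 0.11² + 0.02² + 0.53² = 0.0004 + 0.0900 + 0.0004 + 0.0121 + 0.0004 + 0.2809 = 0.3842
B_1 = 1 / 0.3842 = 2.6028
Σp_2ᵢ² = 0.21² + 0.20² + 0.18² + 0.08² + 0.08² + 0.25² = 0.0441 + 0.0400 + 0.0324 + 0.0064 + 0.0064 + 0.0625 = 0.1918
B_2 = 1 / 0.1918 = 5.2138
Σp_3ᵢ² = 0.02² + 0.10² + 0.02² + 0.10² + 0.68² + 0.08² = 0.0004 + 0.0100 + 0.0004 + 0.0100 + 0.4624 + 0.0064 = 0.4896
B_3 = 1 / 0.4896 = 2.0425
Highest B → broadest niche (most generalist): species 2 (B = 5.21).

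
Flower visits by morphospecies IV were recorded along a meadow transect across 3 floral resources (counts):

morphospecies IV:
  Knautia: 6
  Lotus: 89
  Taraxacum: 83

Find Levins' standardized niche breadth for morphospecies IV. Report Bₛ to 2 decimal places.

Proportions for morphospecies IV (n=178): 6/178=0.0337, 89/178=0.5000, 83/178=0.4663
Σpᵢ² = 0.0337² + 0.5000² + 0.4663² = 0.001136 + 0.250000 + 0.217436 = 0.468572
B = 1 / 0.468572 = 2.1341
Bₛ = (B − 1)/(n − 1) = (2.1341 − 1)/(3 − 1) = 1.1341/2 = 0.5671

0.57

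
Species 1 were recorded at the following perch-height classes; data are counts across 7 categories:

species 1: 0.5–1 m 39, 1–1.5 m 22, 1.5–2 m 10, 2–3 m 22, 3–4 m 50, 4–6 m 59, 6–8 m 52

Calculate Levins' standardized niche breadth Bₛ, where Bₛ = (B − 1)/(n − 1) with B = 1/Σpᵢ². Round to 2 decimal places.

Proportions for species 1 (n=254): 39/254=0.1535, 22/254=0.0866, 10/254=0.0394, 22/254=0.0866, 50/254=0.1969, 59/254=0.2323, 52/254=0.2047
Σpᵢ² = 0.1535² + 0.0866² + 0.0394² + 0.0866² + 0.1969² + 0.2323² + 0.2047² = 0.023562 + 0.007500 + 0.001552 + 0.007500 + 0.038770 + 0.053963 + 0.041902 = 0.174749
B = 1 / 0.174749 = 5.7225
Bₛ = (B − 1)/(n − 1) = (5.7225 − 1)/(7 − 1) = 4.7225/6 = 0.7871

0.79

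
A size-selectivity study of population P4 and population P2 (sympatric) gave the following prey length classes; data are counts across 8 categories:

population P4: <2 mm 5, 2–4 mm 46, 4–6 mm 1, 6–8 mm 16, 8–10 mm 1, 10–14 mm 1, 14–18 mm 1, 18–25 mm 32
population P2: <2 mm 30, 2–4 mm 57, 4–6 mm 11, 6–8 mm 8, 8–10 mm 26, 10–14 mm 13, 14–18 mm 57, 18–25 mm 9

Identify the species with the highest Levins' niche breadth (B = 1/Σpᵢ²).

population P2

Proportions for population P4 (n=103): 5/103=0.0485, 46/103=0.4466, 1/103=0.0097, 16/103=0.1553, 1/103=0.0097, 1/103=0.0097, 1/103=0.0097, 32/103=0.3107
Proportions for population P2 (n=211): 30/211=0.1422, 57/211=0.2701, 11/211=0.0521, 8/211=0.0379, 26/211=0.1232, 13/211=0.0616, 57/211=0.2701, 9/211=0.0427
Σp_P4ᵢ² = 0.0485² + 0.4466² + 0.0097² + 0.1553² + 0.0097² + 0.0097² + 0.0097² + 0.3107² = 0.002352 + 0.199452 + 0.000094 + 0.024118 + 0.000094 + 0.000094 + 0.000094 + 0.096534 = 0.322832
B_P4 = 1 / 0.322832 = 3.0976
Σp_P2ᵢ² = 0.1422² + 0.2701² + 0.0521² + 0.0379² + 0.1232² + 0.0616² + 0.2701² + 0.0427² = 0.020221 + 0.072954 + 0.002714 + 0.001436 + 0.015178 + 0.003795 + 0.072954 + 0.001823 = 0.191075
B_P2 = 1 / 0.191075 = 5.2335
Highest B → broadest niche (most generalist): population P2 (B = 5.23).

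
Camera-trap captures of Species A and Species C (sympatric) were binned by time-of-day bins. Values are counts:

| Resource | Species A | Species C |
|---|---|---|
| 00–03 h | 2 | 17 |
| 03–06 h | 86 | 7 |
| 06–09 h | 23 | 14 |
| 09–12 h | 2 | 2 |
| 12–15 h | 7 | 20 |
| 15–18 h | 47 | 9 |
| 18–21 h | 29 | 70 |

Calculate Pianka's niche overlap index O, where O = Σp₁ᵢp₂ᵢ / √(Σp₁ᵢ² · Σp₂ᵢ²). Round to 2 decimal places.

Proportions for Species A (n=196): 2/196=0.0102, 86/196=0.4388, 23/196=0.1173, 2/196=0.0102, 7/196=0.0357, 47/196=0.2398, 29/196=0.1480
Proportions for Species C (n=139): 17/139=0.1223, 7/139=0.0504, 14/139=0.1007, 2/139=0.0144, 20/139=0.1439, 9/139=0.0647, 70/139=0.5036
Σ p₁ᵢp₂ᵢ = 0.001247 + 0.022116 + 0.011812 + 0.000147 + 0.005137 + 0.015515 + 0.074533 = 0.130507
Σp_1ᵢ² = 0.0102² + 0.4388² + 0.1173² + 0.0102² + 0.0357² + 0.2398² + 0.1480² = 0.000104 + 0.192545 + 0.013759 + 0.000104 + 0.001274 + 0.057504 + 0.021904 = 0.287194
Σp_2ᵢ² = 0.1223² + 0.0504² + 0.1007² + 0.0144² + 0.1439² + 0.0647² + 0.5036² = 0.014957 + 0.002540 + 0.010140 + 0.000207 + 0.020707 + 0.004186 + 0.253613 = 0.306350
O = 0.130507 / √(0.287194 × 0.306350) = 0.130507 / 0.2966174 = 0.4400

0.44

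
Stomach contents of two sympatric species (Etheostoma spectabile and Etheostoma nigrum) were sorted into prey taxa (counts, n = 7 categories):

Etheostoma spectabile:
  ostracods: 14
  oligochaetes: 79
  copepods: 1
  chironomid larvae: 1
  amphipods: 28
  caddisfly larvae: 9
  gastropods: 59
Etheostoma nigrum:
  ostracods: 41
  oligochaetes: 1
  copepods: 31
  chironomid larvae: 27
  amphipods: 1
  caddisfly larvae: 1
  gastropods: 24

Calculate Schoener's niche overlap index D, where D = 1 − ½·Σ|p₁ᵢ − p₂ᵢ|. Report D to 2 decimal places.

Proportions for Etheostoma spectabile (n=191): 14/191=0.0733, 79/191=0.4136, 1/191=0.0052, 1/191=0.0052, 28/191=0.1466, 9/191=0.0471, 59/191=0.3089
Proportions for Etheostoma nigrum (n=126): 41/126=0.3254, 1/126=0.0079, 31/126=0.2460, 27/126=0.2143, 1/126=0.0079, 1/126=0.0079, 24/126=0.1905
Σ|p₁ᵢ − p₂ᵢ| = 0.2521 + 0.4057 + 0.2408 + 0.2091 + 0.1387 + 0.0392 + 0.1184 = 1.4040
D = 1 − ½ × 1.4040 = 1 − 0.70200 = 0.29800

0.30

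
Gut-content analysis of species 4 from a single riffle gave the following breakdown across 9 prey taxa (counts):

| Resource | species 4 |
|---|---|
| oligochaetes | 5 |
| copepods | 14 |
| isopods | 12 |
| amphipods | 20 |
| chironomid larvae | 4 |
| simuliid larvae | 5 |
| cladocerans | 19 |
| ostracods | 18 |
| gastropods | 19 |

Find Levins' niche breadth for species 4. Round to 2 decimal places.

Proportions for species 4 (n=116): 5/116=0.0431, 14/116=0.1207, 12/116=0.1034, 20/116=0.1724, 4/116=0.0345, 5/116=0.0431, 19/116=0.1638, 18/116=0.1552, 19/116=0.1638
Σpᵢ² = 0.0431² + 0.1207² + 0.1034² + 0.1724² + 0.0345² + 0.0431² + 0.1638² + 0.1552² + 0.1638² = 0.001858 + 0.014568 + 0.010692 + 0.029722 + 0.001190 + 0.001858 + 0.026830 + 0.024087 + 0.026830 = 0.137635
B = 1 / 0.137635 = 7.2656

7.27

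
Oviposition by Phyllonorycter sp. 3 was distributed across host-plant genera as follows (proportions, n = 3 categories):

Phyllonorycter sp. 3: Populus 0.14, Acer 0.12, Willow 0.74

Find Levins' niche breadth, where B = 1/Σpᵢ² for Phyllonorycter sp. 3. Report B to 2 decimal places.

1.72

Σpᵢ² = 0.14² + 0.12² + 0.74² = 0.0196 + 0.0144 + 0.5476 = 0.5816
B = 1 / 0.5816 = 1.7194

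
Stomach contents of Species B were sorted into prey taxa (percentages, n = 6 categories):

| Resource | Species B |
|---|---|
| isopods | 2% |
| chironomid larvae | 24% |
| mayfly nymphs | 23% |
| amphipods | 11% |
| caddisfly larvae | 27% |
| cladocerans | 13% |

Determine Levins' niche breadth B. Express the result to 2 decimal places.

4.70

Convert percentages to proportions (divide by 100).
Σpᵢ² = 0.02² + 0.24² + 0.23² + 0.11² + 0.27² + 0.13² = 0.0004 + 0.0576 + 0.0529 + 0.0121 + 0.0729 + 0.0169 = 0.2128
B = 1 / 0.2128 = 4.6992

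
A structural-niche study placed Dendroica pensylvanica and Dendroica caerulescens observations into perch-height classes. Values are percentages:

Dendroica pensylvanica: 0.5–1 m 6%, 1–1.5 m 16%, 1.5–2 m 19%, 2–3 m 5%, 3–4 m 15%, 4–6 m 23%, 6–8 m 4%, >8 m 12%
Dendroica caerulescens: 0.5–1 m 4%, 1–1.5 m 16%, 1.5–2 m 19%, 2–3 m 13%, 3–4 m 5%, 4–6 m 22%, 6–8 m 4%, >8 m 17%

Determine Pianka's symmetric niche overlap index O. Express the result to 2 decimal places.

0.94

Convert percentages to proportions (divide by 100).
Σ p₁ᵢp₂ᵢ = 0.0024 + 0.0256 + 0.0361 + 0.0065 + 0.0075 + 0.0506 + 0.0016 + 0.0204 = 0.1507
Σp_1ᵢ² = 0.06² + 0.16² + 0.19² + 0.05² + 0.15² + 0.23² + 0.04² + 0.12² = 0.0036 + 0.0256 + 0.0361 + 0.0025 + 0.0225 + 0.0529 + 0.0016 + 0.0144 = 0.1592
Σp_2ᵢ² = 0.04² + 0.16² + 0.19² + 0.13² + 0.05² + 0.22² + 0.04² + 0.17² = 0.0016 + 0.0256 + 0.0361 + 0.0169 + 0.0025 + 0.0484 + 0.0016 + 0.0289 = 0.1616
O = 0.1507 / √(0.1592 × 0.1616) = 0.1507 / 0.16040 = 0.9395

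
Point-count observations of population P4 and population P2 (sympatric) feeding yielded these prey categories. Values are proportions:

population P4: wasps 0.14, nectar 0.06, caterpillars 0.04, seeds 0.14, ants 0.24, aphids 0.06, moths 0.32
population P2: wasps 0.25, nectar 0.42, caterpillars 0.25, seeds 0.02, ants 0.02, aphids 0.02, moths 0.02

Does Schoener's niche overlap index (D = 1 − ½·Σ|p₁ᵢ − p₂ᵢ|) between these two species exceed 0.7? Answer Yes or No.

Σ|p₁ᵢ − p₂ᵢ| = 0.11 + 0.36 + 0.21 + 0.12 + 0.22 + 0.04 + 0.30 = 1.36
D = 1 − ½ × 1.36 = 1 − 0.680 = 0.3200
D = 0.3200 < 0.7 → No.

No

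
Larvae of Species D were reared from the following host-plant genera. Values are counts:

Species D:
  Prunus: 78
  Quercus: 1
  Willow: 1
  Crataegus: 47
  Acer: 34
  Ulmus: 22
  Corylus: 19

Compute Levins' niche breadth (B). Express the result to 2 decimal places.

3.96

Proportions for Species D (n=202): 78/202=0.3861, 1/202=0.0050, 1/202=0.0050, 47/202=0.2327, 34/202=0.1683, 22/202=0.1089, 19/202=0.0941
Σpᵢ² = 0.3861² + 0.0050² + 0.0050² + 0.2327² + 0.1683² + 0.1089² + 0.0941² = 0.149073 + 0.000025 + 0.000025 + 0.054149 + 0.028325 + 0.011859 + 0.008855 = 0.252311
B = 1 / 0.252311 = 3.9634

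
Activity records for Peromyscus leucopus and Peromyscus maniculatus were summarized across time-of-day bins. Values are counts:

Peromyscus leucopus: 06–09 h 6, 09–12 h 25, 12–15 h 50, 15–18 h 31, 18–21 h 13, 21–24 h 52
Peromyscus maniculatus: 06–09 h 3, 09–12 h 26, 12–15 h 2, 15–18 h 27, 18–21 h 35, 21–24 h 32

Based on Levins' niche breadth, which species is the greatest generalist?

Peromyscus leucopus

Proportions for Peromyscus leucopus (n=177): 6/177=0.0339, 25/177=0.1412, 50/177=0.2825, 31/177=0.1751, 13/177=0.0734, 52/177=0.2938
Proportions for Peromyscus maniculatus (n=125): 3/125=0.0240, 26/125=0.2080, 2/125=0.0160, 27/125=0.2160, 35/125=0.2800, 32/125=0.2560
Σp_leucᵢ² = 0.0339² + 0.1412² + 0.2825² + 0.1751² + 0.0734² + 0.2938² = 0.001149 + 0.019937 + 0.079806 + 0.030660 + 0.005388 + 0.086318 = 0.223258
B_leuc = 1 / 0.223258 = 4.4791
Σp_maniᵢ² = 0.0240² + 0.2080² + 0.0160² + 0.2160² + 0.2800² + 0.2560² = 0.000576 + 0.043264 + 0.000256 + 0.046656 + 0.078400 + 0.065536 = 0.234688
B_mani = 1 / 0.234688 = 4.2610
Highest B → broadest niche (most generalist): Peromyscus leucopus (B = 4.48).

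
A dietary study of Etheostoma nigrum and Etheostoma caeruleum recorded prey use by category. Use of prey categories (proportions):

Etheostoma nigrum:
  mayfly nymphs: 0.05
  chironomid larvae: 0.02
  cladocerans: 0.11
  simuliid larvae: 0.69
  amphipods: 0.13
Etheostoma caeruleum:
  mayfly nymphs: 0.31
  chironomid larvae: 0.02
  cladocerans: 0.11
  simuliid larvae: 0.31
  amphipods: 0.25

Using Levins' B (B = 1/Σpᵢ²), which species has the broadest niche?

Etheostoma caeruleum

Σp_nigrᵢ² = 0.05² + 0.02² + 0.11² + 0.69² + 0.13² = 0.0025 + 0.0004 + 0.0121 + 0.4761 + 0.0169 = 0.5080
B_nigr = 1 / 0.5080 = 1.9685
Σp_caerᵢ² = 0.31² + 0.02² + 0.11² + 0.31² + 0.25² = 0.0961 + 0.0004 + 0.0121 + 0.0961 + 0.0625 = 0.2672
B_caer = 1 / 0.2672 = 3.7425
Highest B → broadest niche (most generalist): Etheostoma caeruleum (B = 3.74).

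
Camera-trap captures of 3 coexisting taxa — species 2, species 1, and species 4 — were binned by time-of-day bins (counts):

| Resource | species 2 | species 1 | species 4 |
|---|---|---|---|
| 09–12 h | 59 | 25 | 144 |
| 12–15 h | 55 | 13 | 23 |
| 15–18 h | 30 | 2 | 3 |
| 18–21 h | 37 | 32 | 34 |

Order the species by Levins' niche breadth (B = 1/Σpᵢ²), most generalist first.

Proportions for species 2 (n=181): 59/181=0.3260, 55/181=0.3039, 30/181=0.1657, 37/181=0.2044
Proportions for species 1 (n=72): 25/72=0.3472, 13/72=0.1806, 2/72=0.0278, 32/72=0.4444
Proportions for species 4 (n=204): 144/204=0.7059, 23/204=0.1127, 3/204=0.0147, 34/204=0.1667
Σp_2ᵢ² = 0.3260² + 0.3039² + 0.1657² + 0.2044² = 0.106276 + 0.092355 + 0.027456 + 0.041779 = 0.267866
B_2 = 1 / 0.267866 = 3.7332
Σp_1ᵢ² = 0.3472² + 0.1806² + 0.0278² + 0.4444² = 0.120548 + 0.032616 + 0.000773 + 0.197491 = 0.351428
B_1 = 1 / 0.351428 = 2.8455
Σp_4ᵢ² = 0.7059² + 0.1127² + 0.0147² + 0.1667² = 0.498295 + 0.012701 + 0.000216 + 0.027789 = 0.539001
B_4 = 1 / 0.539001 = 1.8553
Ranking by B (broadest → narrowest): species 2 (3.73) > species 1 (2.85) > species 4 (1.86)

species 2 > species 1 > species 4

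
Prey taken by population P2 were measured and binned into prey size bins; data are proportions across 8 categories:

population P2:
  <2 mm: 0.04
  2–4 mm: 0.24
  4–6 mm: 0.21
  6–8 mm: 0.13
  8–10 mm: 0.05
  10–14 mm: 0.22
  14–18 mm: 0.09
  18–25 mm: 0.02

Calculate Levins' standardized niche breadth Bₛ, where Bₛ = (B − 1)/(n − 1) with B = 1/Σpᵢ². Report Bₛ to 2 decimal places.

Σpᵢ² = 0.04² + 0.24² + 0.21² + 0.13² + 0.05² + 0.22² + 0.09² + 0.02² = 0.0016 + 0.0576 + 0.0441 + 0.0169 + 0.0025 + 0.0484 + 0.0081 + 0.0004 = 0.1796
B = 1 / 0.1796 = 5.5679
Bₛ = (B − 1)/(n − 1) = (5.5679 − 1)/(8 − 1) = 4.5679/7 = 0.6526

0.65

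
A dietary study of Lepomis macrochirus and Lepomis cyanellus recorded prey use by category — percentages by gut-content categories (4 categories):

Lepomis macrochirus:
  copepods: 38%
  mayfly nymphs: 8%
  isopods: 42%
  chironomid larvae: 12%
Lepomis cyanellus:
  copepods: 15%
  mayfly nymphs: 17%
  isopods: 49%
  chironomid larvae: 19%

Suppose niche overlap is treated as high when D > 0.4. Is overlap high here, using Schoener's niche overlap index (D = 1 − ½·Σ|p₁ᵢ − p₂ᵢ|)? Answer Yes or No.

Convert percentages to proportions (divide by 100).
Σ|p₁ᵢ − p₂ᵢ| = 0.23 + 0.09 + 0.07 + 0.07 = 0.46
D = 1 − ½ × 0.46 = 1 − 0.230 = 0.7700
D = 0.7700 > 0.4 → Yes.

Yes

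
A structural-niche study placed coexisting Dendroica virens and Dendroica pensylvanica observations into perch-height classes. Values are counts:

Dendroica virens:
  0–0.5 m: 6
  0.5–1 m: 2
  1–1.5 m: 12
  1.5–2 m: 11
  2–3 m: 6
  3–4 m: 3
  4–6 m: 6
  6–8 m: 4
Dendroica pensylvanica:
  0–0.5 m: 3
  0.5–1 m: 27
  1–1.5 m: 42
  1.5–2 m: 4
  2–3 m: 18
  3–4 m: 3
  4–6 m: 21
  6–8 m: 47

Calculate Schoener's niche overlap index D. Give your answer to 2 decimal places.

0.65

Proportions for Dendroica virens (n=50): 6/50=0.1200, 2/50=0.0400, 12/50=0.2400, 11/50=0.2200, 6/50=0.1200, 3/50=0.0600, 6/50=0.1200, 4/50=0.0800
Proportions for Dendroica pensylvanica (n=165): 3/165=0.0182, 27/165=0.1636, 42/165=0.2545, 4/165=0.0242, 18/165=0.1091, 3/165=0.0182, 21/165=0.1273, 47/165=0.2848
Σ|p₁ᵢ − p₂ᵢ| = 0.1018 + 0.1236 + 0.0145 + 0.1958 + 0.0109 + 0.0418 + 0.0073 + 0.2048 = 0.7005
D = 1 − ½ × 0.7005 = 1 − 0.35025 = 0.64975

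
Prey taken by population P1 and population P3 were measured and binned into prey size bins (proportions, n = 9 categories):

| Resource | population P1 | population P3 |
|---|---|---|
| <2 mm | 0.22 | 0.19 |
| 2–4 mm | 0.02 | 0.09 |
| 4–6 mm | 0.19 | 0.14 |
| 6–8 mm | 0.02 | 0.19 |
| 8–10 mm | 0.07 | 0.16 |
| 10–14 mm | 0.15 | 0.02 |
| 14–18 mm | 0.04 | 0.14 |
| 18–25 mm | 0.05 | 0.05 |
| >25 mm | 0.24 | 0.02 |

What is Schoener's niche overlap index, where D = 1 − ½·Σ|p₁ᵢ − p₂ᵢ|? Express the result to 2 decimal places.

Σ|p₁ᵢ − p₂ᵢ| = 0.03 + 0.07 + 0.05 + 0.17 + 0.09 + 0.13 + 0.10 + 0.00 + 0.22 = 0.86
D = 1 − ½ × 0.86 = 1 − 0.430 = 0.5700

0.57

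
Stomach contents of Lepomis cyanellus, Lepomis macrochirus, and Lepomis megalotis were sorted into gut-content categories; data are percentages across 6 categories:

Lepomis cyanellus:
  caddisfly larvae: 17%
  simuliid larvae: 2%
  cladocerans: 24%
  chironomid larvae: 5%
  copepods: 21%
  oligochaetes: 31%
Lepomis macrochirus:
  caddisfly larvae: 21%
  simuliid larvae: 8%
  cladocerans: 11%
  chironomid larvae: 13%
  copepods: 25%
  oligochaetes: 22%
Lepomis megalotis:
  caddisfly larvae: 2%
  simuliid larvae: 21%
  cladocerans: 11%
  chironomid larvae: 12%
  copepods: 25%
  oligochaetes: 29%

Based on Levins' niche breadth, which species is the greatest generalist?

Convert percentages to proportions (divide by 100).
Σp_cyanᵢ² = 0.17² + 0.02² + 0.24² + 0.05² + 0.21² + 0.31² = 0.0289 + 0.0004 + 0.0576 + 0.0025 + 0.0441 + 0.0961 = 0.2296
B_cyan = 1 / 0.2296 = 4.3554
Σp_macrᵢ² = 0.21² + 0.08² + 0.11² + 0.13² + 0.25² + 0.22² = 0.0441 + 0.0064 + 0.0121 + 0.0169 + 0.0625 + 0.0484 = 0.1904
B_macr = 1 / 0.1904 = 5.2521
Σp_megaᵢ² = 0.02² + 0.21² + 0.11² + 0.12² + 0.25² + 0.29² = 0.0004 + 0.0441 + 0.0121 + 0.0144 + 0.0625 + 0.0841 = 0.2176
B_mega = 1 / 0.2176 = 4.5956
Highest B → broadest niche (most generalist): Lepomis macrochirus (B = 5.25).

Lepomis macrochirus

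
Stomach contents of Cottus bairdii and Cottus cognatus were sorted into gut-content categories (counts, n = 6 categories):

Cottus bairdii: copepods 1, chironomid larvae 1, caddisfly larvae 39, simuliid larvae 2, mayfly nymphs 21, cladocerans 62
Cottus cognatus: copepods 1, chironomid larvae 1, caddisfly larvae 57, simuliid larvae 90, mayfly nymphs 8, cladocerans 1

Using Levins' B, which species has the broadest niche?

Proportions for Cottus bairdii (n=126): 1/126=0.0079, 1/126=0.0079, 39/126=0.3095, 2/126=0.0159, 21/126=0.1667, 62/126=0.4921
Proportions for Cottus cognatus (n=158): 1/158=0.0063, 1/158=0.0063, 57/158=0.3608, 90/158=0.5696, 8/158=0.0506, 1/158=0.0063
Σp_bairᵢ² = 0.0079² + 0.0079² + 0.3095² + 0.0159² + 0.1667² + 0.4921² = 0.000062 + 0.000062 + 0.095790 + 0.000253 + 0.027789 + 0.242162 = 0.366118
B_bair = 1 / 0.366118 = 2.7314
Σp_cognᵢ² = 0.0063² + 0.0063² + 0.3608² + 0.5696² + 0.0506² + 0.0063² = 0.000040 + 0.000040 + 0.130177 + 0.324444 + 0.002560 + 0.000040 = 0.457301
B_cogn = 1 / 0.457301 = 2.1867
Highest B → broadest niche (most generalist): Cottus bairdii (B = 2.73).

Cottus bairdii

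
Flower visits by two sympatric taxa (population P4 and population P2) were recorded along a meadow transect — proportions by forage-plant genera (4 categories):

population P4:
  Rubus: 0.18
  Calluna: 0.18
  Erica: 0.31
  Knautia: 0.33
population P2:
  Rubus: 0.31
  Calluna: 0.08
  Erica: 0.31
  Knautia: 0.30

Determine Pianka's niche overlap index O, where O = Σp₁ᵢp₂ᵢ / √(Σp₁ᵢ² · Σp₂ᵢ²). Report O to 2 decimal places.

Σ p₁ᵢp₂ᵢ = 0.0558 + 0.0144 + 0.0961 + 0.0990 = 0.2653
Σp_1ᵢ² = 0.18² + 0.18² + 0.31² + 0.33² = 0.0324 + 0.0324 + 0.0961 + 0.1089 = 0.2698
Σp_2ᵢ² = 0.31² + 0.08² + 0.31² + 0.30² = 0.0961 + 0.0064 + 0.0961 + 0.0900 = 0.2886
O = 0.2653 / √(0.2698 × 0.2886) = 0.2653 / 0.27904 = 0.9508

0.95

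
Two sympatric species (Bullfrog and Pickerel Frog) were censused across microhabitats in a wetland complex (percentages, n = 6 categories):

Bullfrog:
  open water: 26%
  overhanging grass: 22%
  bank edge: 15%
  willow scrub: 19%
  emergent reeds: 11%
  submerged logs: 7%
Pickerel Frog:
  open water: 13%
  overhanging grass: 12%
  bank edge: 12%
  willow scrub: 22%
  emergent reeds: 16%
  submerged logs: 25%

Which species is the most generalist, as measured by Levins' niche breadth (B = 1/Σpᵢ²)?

Convert percentages to proportions (divide by 100).
Σp_Bullᵢ² = 0.26² + 0.22² + 0.15² + 0.19² + 0.11² + 0.07² = 0.0676 + 0.0484 + 0.0225 + 0.0361 + 0.0121 + 0.0049 = 0.1916
B_Bull = 1 / 0.1916 = 5.2192
Σp_Frogᵢ² = 0.13² + 0.12² + 0.12² + 0.22² + 0.16² + 0.25² = 0.0169 + 0.0144 + 0.0144 + 0.0484 + 0.0256 + 0.0625 = 0.1822
B_Frog = 1 / 0.1822 = 5.4885
Highest B → broadest niche (most generalist): Pickerel Frog (B = 5.49).

Pickerel Frog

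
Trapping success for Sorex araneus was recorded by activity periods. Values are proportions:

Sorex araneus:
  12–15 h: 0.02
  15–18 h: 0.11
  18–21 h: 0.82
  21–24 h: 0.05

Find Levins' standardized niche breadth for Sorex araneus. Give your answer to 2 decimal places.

0.15

Σpᵢ² = 0.02² + 0.11² + 0.82² + 0.05² = 0.0004 + 0.0121 + 0.6724 + 0.0025 = 0.6874
B = 1 / 0.6874 = 1.4548
Bₛ = (B − 1)/(n − 1) = (1.4548 − 1)/(4 − 1) = 0.4548/3 = 0.1516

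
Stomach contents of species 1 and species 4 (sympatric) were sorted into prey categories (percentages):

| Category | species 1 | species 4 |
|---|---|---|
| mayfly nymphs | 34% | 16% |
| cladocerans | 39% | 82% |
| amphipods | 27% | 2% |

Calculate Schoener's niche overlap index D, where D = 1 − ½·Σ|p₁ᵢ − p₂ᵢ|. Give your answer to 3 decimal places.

0.570

Convert percentages to proportions (divide by 100).
Σ|p₁ᵢ − p₂ᵢ| = 0.18 + 0.43 + 0.25 = 0.86
D = 1 − ½ × 0.86 = 1 − 0.430 = 0.57000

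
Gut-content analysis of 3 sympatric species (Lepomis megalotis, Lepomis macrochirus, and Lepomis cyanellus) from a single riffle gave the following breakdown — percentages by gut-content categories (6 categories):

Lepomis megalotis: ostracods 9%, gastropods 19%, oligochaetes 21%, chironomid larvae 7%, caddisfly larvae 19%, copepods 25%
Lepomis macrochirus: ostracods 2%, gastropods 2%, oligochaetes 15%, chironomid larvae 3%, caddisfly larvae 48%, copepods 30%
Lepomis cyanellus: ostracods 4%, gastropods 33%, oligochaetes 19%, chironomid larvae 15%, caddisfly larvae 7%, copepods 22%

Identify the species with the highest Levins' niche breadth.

Lepomis megalotis

Convert percentages to proportions (divide by 100).
Σp_megaᵢ² = 0.09² + 0.19² + 0.21² + 0.07² + 0.19² + 0.25² = 0.0081 + 0.0361 + 0.0441 + 0.0049 + 0.0361 + 0.0625 = 0.1918
B_mega = 1 / 0.1918 = 5.2138
Σp_macrᵢ² = 0.02² + 0.02² + 0.15² + 0.03² + 0.48² + 0.30² = 0.0004 + 0.0004 + 0.0225 + 0.0009 + 0.2304 + 0.0900 = 0.3446
B_macr = 1 / 0.3446 = 2.9019
Σp_cyanᵢ² = 0.04² + 0.33² + 0.19² + 0.15² + 0.07² + 0.22² = 0.0016 + 0.1089 + 0.0361 + 0.0225 + 0.0049 + 0.0484 = 0.2224
B_cyan = 1 / 0.2224 = 4.4964
Highest B → broadest niche (most generalist): Lepomis megalotis (B = 5.21).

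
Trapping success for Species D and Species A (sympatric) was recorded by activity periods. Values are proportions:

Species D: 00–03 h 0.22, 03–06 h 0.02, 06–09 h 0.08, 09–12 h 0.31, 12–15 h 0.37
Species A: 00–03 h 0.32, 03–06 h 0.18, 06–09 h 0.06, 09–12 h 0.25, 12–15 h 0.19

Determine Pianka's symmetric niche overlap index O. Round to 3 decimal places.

0.867

Σ p₁ᵢp₂ᵢ = 0.0704 + 0.0036 + 0.0048 + 0.0775 + 0.0703 = 0.2266
Σp_1ᵢ² = 0.22² + 0.02² + 0.08² + 0.31² + 0.37² = 0.0484 + 0.0004 + 0.0064 + 0.0961 + 0.1369 = 0.2882
Σp_2ᵢ² = 0.32² + 0.18² + 0.06² + 0.25² + 0.19² = 0.1024 + 0.0324 + 0.0036 + 0.0625 + 0.0361 = 0.2370
O = 0.2266 / √(0.2882 × 0.2370) = 0.2266 / 0.261349 = 0.86704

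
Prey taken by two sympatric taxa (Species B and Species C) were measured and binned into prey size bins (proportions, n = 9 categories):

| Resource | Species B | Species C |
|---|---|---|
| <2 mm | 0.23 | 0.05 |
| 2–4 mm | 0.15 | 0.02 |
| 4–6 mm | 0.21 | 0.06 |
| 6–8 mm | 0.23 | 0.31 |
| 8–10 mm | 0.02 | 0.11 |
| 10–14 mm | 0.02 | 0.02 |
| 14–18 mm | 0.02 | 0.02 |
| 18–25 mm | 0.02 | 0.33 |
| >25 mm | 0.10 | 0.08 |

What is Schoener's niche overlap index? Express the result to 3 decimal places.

Σ|p₁ᵢ − p₂ᵢ| = 0.18 + 0.13 + 0.15 + 0.08 + 0.09 + 0.00 + 0.00 + 0.31 + 0.02 = 0.96
D = 1 − ½ × 0.96 = 1 − 0.480 = 0.52000

0.520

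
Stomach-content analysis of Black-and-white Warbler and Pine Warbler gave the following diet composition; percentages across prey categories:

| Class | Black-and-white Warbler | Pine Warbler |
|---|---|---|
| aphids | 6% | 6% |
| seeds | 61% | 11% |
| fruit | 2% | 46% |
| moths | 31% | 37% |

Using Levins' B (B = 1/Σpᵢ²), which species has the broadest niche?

Convert percentages to proportions (divide by 100).
Σp_Blacᵢ² = 0.06² + 0.61² + 0.02² + 0.31² = 0.0036 + 0.3721 + 0.0004 + 0.0961 = 0.4722
B_Blac = 1 / 0.4722 = 2.1177
Σp_Pineᵢ² = 0.06² + 0.11² + 0.46² + 0.37² = 0.0036 + 0.0121 + 0.2116 + 0.1369 = 0.3642
B_Pine = 1 / 0.3642 = 2.7457
Highest B → broadest niche (most generalist): Pine Warbler (B = 2.75).

Pine Warbler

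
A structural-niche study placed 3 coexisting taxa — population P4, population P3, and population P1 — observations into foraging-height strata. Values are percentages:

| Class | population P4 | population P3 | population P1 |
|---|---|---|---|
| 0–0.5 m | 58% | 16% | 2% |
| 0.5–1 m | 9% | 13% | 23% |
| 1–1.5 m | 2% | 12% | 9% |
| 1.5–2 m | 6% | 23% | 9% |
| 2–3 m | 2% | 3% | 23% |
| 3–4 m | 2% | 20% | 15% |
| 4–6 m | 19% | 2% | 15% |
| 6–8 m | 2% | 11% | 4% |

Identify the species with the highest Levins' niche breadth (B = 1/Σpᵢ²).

population P3

Convert percentages to proportions (divide by 100).
Σp_P4ᵢ² = 0.58² + 0.09² + 0.02² + 0.06² + 0.02² + 0.02² + 0.19² + 0.02² = 0.3364 + 0.0081 + 0.0004 + 0.0036 + 0.0004 + 0.0004 + 0.0361 + 0.0004 = 0.3858
B_P4 = 1 / 0.3858 = 2.5920
Σp_P3ᵢ² = 0.16² + 0.13² + 0.12² + 0.23² + 0.03² + 0.20² + 0.02² + 0.11² = 0.0256 + 0.0169 + 0.0144 + 0.0529 + 0.0009 + 0.0400 + 0.0004 + 0.0121 = 0.1632
B_P3 = 1 / 0.1632 = 6.1275
Σp_P1ᵢ² = 0.02² + 0.23² + 0.09² + 0.09² + 0.23² + 0.15² + 0.15² + 0.04² = 0.0004 + 0.0529 + 0.0081 + 0.0081 + 0.0529 + 0.0225 + 0.0225 + 0.0016 = 0.1690
B_P1 = 1 / 0.1690 = 5.9172
Highest B → broadest niche (most generalist): population P3 (B = 6.13).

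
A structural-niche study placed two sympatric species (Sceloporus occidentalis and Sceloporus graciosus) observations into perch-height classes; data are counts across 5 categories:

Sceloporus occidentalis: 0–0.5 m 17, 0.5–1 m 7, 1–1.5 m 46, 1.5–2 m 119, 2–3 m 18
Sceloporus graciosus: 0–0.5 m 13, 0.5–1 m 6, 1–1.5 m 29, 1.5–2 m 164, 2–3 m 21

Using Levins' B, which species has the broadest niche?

Proportions for Sceloporus occidentalis (n=207): 17/207=0.0821, 7/207=0.0338, 46/207=0.2222, 119/207=0.5749, 18/207=0.0870
Proportions for Sceloporus graciosus (n=233): 13/233=0.0558, 6/233=0.0258, 29/233=0.1245, 164/233=0.7039, 21/233=0.0901
Σp_occiᵢ² = 0.0821² + 0.0338² + 0.2222² + 0.5749² + 0.0870² = 0.006740 + 0.001142 + 0.049373 + 0.330510 + 0.007569 = 0.395334
B_occi = 1 / 0.395334 = 2.5295
Σp_gracᵢ² = 0.0558² + 0.0258² + 0.1245² + 0.7039² + 0.0901² = 0.003114 + 0.000666 + 0.015500 + 0.495475 + 0.008118 = 0.522873
B_grac = 1 / 0.522873 = 1.9125
Highest B → broadest niche (most generalist): Sceloporus occidentalis (B = 2.53).

Sceloporus occidentalis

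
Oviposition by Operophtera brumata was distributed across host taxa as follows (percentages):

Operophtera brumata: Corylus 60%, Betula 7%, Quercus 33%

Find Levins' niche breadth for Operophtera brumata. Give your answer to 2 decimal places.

2.11

Convert percentages to proportions (divide by 100).
Σpᵢ² = 0.60² + 0.07² + 0.33² = 0.3600 + 0.0049 + 0.1089 = 0.4738
B = 1 / 0.4738 = 2.1106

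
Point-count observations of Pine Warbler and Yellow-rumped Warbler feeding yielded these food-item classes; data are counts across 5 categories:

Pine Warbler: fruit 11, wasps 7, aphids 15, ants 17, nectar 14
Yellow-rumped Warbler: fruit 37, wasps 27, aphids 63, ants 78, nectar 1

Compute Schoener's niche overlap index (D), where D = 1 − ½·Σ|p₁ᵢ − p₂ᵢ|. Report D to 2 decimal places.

Proportions for Pine Warbler (n=64): 11/64=0.1719, 7/64=0.1094, 15/64=0.2344, 17/64=0.2656, 14/64=0.2188
Proportions for Yellow-rumped Warbler (n=206): 37/206=0.1796, 27/206=0.1311, 63/206=0.3058, 78/206=0.3786, 1/206=0.0049
Σ|p₁ᵢ − p₂ᵢ| = 0.0077 + 0.0217 + 0.0714 + 0.1130 + 0.2139 = 0.4277
D = 1 − ½ × 0.4277 = 1 − 0.21385 = 0.78615

0.79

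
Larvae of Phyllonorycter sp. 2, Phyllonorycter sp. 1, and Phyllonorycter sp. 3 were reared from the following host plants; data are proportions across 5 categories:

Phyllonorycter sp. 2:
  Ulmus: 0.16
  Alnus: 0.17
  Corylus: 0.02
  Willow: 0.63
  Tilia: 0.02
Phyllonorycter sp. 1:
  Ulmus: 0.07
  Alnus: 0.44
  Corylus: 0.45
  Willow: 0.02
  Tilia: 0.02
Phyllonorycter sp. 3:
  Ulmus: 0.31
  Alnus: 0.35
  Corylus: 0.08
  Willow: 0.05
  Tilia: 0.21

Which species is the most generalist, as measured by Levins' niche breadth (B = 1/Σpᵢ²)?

Σp_2ᵢ² = 0.16² + 0.17² + 0.02² + 0.63² + 0.02² = 0.0256 + 0.0289 + 0.0004 + 0.3969 + 0.0004 = 0.4522
B_2 = 1 / 0.4522 = 2.2114
Σp_1ᵢ² = 0.07² + 0.44² + 0.45² + 0.02² + 0.02² = 0.0049 + 0.1936 + 0.2025 + 0.0004 + 0.0004 = 0.4018
B_1 = 1 / 0.4018 = 2.4888
Σp_3ᵢ² = 0.31² + 0.35² + 0.08² + 0.05² + 0.21² = 0.0961 + 0.1225 + 0.0064 + 0.0025 + 0.0441 = 0.2716
B_3 = 1 / 0.2716 = 3.6819
Highest B → broadest niche (most generalist): Phyllonorycter sp. 3 (B = 3.68).

Phyllonorycter sp. 3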